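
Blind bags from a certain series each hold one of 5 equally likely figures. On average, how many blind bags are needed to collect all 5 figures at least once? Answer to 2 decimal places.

Split into phases: going from k distinct to k+1 distinct takes on average 5/(5-k) blind bags.
E[T] = 5/5 + 5/4 + 5/3 + 5/2 + 5/1 = 5·H_{5}.
H_{5} = 2.283, so E[T] = 11.417.

11.42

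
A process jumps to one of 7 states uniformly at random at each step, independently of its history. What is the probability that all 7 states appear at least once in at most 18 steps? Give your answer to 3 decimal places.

By inclusion–exclusion over which states are missing,
P(all seen) = Σ_{j=0}^{7} (-1)^j C(7,j)((7-j)/7)^18
= 1.0000 - 0.4366 + 0.0492 - 0.0015 + 0.0000 - 0.0000 + 0.0000 - 0.0000
= 0.6112.

0.611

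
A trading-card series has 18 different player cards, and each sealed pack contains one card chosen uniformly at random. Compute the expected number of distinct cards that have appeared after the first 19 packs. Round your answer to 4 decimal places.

11.9239

For each card, P(seen in 19 packs) = 1 - (17/18)^19 = 0.66244.
By linearity of expectation, E[distinct seen] = 18·(1 - (17/18)^19) = 11.92391.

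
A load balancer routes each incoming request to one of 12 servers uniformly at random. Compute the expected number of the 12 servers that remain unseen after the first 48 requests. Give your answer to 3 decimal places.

For each server, P(unseen after 48) = (11/12)^48 = 0.0154.
By linearity of expectation, E[unseen] = 12·(11/12)^48 = 0.1842.

0.184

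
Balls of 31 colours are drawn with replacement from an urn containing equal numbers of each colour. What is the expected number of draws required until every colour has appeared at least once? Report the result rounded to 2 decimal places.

124.84

After k distinct colours have appeared, the next draw gives a new one with probability (31-k)/31, so the expected wait for the (k+1)-th is 31/(31-k).
E[T] = 31/31 + 31/30 + 31/29 + ... + 31/2 + 31/1 = 31·H_{31}.
H_{31} = 4.027, so E[T] = 124.845.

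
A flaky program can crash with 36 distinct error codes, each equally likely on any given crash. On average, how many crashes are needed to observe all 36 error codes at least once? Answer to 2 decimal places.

150.28

Split into phases: going from k distinct to k+1 distinct takes on average 36/(36-k) crashes.
E[T] = 36/36 + 36/35 + 36/34 + ... + 36/2 + 36/1 = 36·H_{36}.
H_{36} = 4.175, so E[T] = 150.284.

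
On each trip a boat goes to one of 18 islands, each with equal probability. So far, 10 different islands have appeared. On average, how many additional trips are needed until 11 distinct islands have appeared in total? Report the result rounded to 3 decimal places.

2.250

With k distinct islands already seen, the next new one takes an expected 18/(18-k) trips.
Only the k = 10 term is needed: E = 18/8 = 2.2500.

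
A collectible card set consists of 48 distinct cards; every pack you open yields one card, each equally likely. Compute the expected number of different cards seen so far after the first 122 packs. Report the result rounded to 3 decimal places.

44.321

For each card, P(seen in 122 packs) = 1 - (47/48)^122 = 0.9234.
By linearity of expectation, E[distinct seen] = 48·(1 - (47/48)^122) = 44.3208.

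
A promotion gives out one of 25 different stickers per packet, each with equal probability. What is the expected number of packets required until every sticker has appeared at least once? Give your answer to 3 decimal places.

95.399

The wait to go from k to k+1 distinct stickers is geometric with mean 25/(25-k).
E[T] = 25/25 + 25/24 + 25/23 + ... + 25/2 + 25/1 = 25·H_{25}.
H_{25} = 3.8160, so E[T] = 95.3990.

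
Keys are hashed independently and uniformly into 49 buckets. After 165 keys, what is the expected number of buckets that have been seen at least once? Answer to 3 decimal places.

For each bucket, P(seen in 165 keys) = 1 - (48/49)^165 = 0.9667.
By linearity of expectation, E[distinct seen] = 49·(1 - (48/49)^165) = 47.3683.

47.368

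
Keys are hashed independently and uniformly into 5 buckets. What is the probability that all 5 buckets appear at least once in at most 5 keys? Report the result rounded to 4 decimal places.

0.0384

By inclusion–exclusion over which buckets are missing,
P(all seen) = Σ_{j=0}^{5} (-1)^j C(5,j)((5-j)/5)^5
= 1.00000 - 1.63840 + 0.77760 - 0.10240 + 0.00160 - 0.00000
= 0.03840.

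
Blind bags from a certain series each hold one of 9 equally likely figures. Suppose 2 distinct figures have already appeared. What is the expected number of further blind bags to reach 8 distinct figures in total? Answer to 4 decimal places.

14.3357

From k distinct to k+1 distinct takes on average 9/(9-k) blind bags.
Sum over k = 2,...,7: E = 9/7 + 9/6 + 9/5 + 9/4 + 9/3 + 9/2 = 14.33571.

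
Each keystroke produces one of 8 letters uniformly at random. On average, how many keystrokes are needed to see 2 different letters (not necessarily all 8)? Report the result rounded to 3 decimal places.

With k distinct letters already seen, the next new one arrives after an expected 8/(8-k) keystrokes.
Sum over k = 0,...,1: E = 8/8 + 8/7 = 2.1429.

2.143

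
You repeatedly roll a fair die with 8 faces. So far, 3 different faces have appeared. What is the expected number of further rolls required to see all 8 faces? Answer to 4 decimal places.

The wait to go from k to k+1 distinct faces is geometric with mean 8/(8-k).
Sum over k = 3,...,7: E = 8/5 + 8/4 + 8/3 + 8/2 + 8/1 = 18.26667.

18.2667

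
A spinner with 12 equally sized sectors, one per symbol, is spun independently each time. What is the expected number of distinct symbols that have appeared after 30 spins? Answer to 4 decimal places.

For each symbol, P(seen in 30 spins) = 1 - (11/12)^30 = 0.92649.
By linearity of expectation, E[distinct seen] = 12·(1 - (11/12)^30) = 11.11789.

11.1179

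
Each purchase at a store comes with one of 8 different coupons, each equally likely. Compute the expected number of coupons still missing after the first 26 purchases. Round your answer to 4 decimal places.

For each coupon, P(unseen after 26) = (7/8)^26 = 0.03106.
By linearity of expectation, E[unseen] = 8·(7/8)^26 = 0.24848.

0.2485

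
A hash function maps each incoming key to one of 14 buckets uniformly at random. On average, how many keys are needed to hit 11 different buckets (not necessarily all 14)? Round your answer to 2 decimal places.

19.86

With k distinct buckets already seen, the next new one arrives after an expected 14/(14-k) keys.
Sum over k = 0,...,10: E = 14/14 + 14/13 + 14/12 + ... + 14/5 + 14/4 = 19.855.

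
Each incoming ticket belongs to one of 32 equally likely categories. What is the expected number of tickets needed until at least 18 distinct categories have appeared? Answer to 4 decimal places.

25.8219

Going from k to k+1 distinct takes a geometric number of tickets with mean 32/(32-k).
Sum over k = 0,...,17: E = 32/32 + 32/31 + 32/30 + ... + 32/16 + 32/15 = 25.82185.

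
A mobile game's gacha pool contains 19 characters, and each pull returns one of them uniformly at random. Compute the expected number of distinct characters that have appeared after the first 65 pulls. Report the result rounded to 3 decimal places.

For each character, P(seen in 65 pulls) = 1 - (18/19)^65 = 0.9702.
By linearity of expectation, E[distinct seen] = 19·(1 - (18/19)^65) = 18.4344.

18.434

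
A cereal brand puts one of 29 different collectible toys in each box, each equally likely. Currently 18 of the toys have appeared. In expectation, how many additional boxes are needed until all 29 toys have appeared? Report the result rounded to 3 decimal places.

87.576

With k distinct toys already seen, the next new one takes an expected 29/(29-k) boxes.
Sum over k = 18,...,28: E = 29/11 + 29/10 + 29/9 + ... + 29/2 + 29/1 = 87.5764.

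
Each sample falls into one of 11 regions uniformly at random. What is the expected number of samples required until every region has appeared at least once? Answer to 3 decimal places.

Split into phases: going from k distinct to k+1 distinct takes on average 11/(11-k) samples.
E[T] = 11/11 + 11/10 + 11/9 + ... + 11/2 + 11/1 = 11·H_{11}.
H_{11} = 3.0199, so E[T] = 33.2187.

33.219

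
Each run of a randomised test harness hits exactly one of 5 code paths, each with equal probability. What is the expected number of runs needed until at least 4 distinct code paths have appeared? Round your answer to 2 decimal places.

6.42

Going from k to k+1 distinct takes a geometric number of runs with mean 5/(5-k).
Sum over k = 0,...,3: E = 5/5 + 5/4 + 5/3 + 5/2 = 6.417.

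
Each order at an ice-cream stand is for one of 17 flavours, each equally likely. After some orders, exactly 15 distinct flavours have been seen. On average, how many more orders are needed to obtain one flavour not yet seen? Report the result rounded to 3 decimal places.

8.500

The number of orders until the next new flavour is geometric with success probability 2/17, so its mean is 17/2.
E = 17/2 = 8.5000.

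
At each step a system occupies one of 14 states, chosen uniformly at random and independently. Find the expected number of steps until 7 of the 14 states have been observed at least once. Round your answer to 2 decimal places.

With k distinct states already seen, the next new one arrives after an expected 14/(14-k) steps.
Sum over k = 0,...,6: E = 14/14 + 14/13 + 14/12 + ... + 14/9 + 14/8 = 9.222.

9.22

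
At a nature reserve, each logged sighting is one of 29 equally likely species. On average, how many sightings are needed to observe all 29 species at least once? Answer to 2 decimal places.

After k distinct species have appeared, the next sighting gives a new one with probability (29-k)/29, so the expected wait for the (k+1)-th is 29/(29-k).
E[T] = 29/29 + 29/28 + 29/27 + ... + 29/2 + 29/1 = 29·H_{29}.
H_{29} = 3.962, so E[T] = 114.888.

114.89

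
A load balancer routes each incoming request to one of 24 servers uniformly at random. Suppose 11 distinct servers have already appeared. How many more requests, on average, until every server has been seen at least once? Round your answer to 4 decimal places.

76.3232

The wait to go from k to k+1 distinct servers is geometric with mean 24/(24-k).
Sum over k = 11,...,23: E = 24/13 + 24/12 + 24/11 + ... + 24/2 + 24/1 = 76.32321.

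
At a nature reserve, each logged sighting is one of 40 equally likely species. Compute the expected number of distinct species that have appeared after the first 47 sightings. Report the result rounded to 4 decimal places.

27.8304

For each species, P(seen in 47 sightings) = 1 - (39/40)^47 = 0.69576.
By linearity of expectation, E[distinct seen] = 40·(1 - (39/40)^47) = 27.83038.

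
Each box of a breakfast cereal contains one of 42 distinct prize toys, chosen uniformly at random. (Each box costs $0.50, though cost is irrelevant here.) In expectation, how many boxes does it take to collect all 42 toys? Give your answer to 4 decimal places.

181.7232

After k distinct toys have appeared, the next box gives a new one with probability (42-k)/42, so the expected wait for the (k+1)-th is 42/(42-k).
E[T] = 42/42 + 42/41 + 42/40 + ... + 42/2 + 42/1 = 42·H_{42}.
H_{42} = 4.32674, so E[T] = 181.72320.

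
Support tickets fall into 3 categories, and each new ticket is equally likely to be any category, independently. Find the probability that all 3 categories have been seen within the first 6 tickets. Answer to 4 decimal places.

0.7407

By inclusion–exclusion over which categories are missing,
P(all seen) = Σ_{j=0}^{3} (-1)^j C(3,j)((3-j)/3)^6
= 1.00000 - 0.26337 + 0.00412 - 0.00000
= 0.74074.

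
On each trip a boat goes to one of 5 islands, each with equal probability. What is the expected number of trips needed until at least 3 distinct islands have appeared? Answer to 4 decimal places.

3.9167

With k distinct islands already seen, the next new one arrives after an expected 5/(5-k) trips.
Sum over k = 0,...,2: E = 5/5 + 5/4 + 5/3 = 3.91667.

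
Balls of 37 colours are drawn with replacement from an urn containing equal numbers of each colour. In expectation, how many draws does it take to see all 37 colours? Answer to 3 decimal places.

Split into phases: going from k distinct to k+1 distinct takes on average 37/(37-k) draws.
E[T] = 37/37 + 37/36 + 37/35 + ... + 37/2 + 37/1 = 37·H_{37}.
H_{37} = 4.2016, so E[T] = 155.4587.

155.459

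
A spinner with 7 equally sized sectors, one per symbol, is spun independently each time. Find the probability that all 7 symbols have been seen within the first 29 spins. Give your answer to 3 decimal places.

0.921

By inclusion–exclusion over which symbols are missing,
P(all seen) = Σ_{j=0}^{7} (-1)^j C(7,j)((7-j)/7)^29
= 1.0000 - 0.0801 + 0.0012 - 0.0000 + 0.0000 - 0.0000 + 0.0000 - 0.0000
= 0.9211.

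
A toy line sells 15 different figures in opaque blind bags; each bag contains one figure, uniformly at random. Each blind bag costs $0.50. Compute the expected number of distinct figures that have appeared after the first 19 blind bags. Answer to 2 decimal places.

For each figure, P(seen in 19 blind bags) = 1 - (14/15)^19 = 0.730.
By linearity of expectation, E[distinct seen] = 15·(1 - (14/15)^19) = 10.956.

10.96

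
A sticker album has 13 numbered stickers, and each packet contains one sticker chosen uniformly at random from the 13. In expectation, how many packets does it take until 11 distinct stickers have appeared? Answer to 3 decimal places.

Going from k to k+1 distinct takes a geometric number of packets with mean 13/(13-k).
Sum over k = 0,...,10: E = 13/13 + 13/12 + 13/11 + ... + 13/4 + 13/3 = 21.8417.

21.842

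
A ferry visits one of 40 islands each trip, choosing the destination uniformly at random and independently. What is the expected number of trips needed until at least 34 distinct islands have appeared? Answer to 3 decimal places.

With k distinct islands already seen, the next new one arrives after an expected 40/(40-k) trips.
Sum over k = 0,...,33: E = 40/40 + 40/39 + 40/38 + ... + 40/8 + 40/7 = 73.1417.

73.142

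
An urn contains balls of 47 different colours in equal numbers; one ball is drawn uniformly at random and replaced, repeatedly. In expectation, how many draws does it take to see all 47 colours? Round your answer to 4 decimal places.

Split into phases: going from k distinct to k+1 distinct takes on average 47/(47-k) draws.
E[T] = 47/47 + 47/46 + 47/45 + ... + 47/2 + 47/1 = 47·H_{47}.
H_{47} = 4.43796, so E[T] = 208.58430.

208.5843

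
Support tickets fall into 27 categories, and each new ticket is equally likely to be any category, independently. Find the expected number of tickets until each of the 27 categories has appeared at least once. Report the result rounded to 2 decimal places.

105.07

The wait to go from k to k+1 distinct categories is geometric with mean 27/(27-k).
E[T] = 27/27 + 27/26 + 27/25 + ... + 27/2 + 27/1 = 27·H_{27}.
H_{27} = 3.891, so E[T] = 105.069.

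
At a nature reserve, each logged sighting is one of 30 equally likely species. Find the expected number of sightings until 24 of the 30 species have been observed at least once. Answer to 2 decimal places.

Going from k to k+1 distinct takes a geometric number of sightings with mean 30/(30-k).
Sum over k = 0,...,23: E = 30/30 + 30/29 + 30/28 + ... + 30/8 + 30/7 = 46.350.

46.35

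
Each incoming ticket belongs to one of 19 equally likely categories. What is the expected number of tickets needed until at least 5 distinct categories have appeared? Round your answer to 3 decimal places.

5.627

With k distinct categories already seen, the next new one arrives after an expected 19/(19-k) tickets.
Sum over k = 0,...,4: E = 19/19 + 19/18 + 19/17 + 19/16 + 19/15 = 5.6274.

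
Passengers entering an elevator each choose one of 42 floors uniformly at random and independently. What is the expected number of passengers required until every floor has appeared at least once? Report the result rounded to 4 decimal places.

181.7232

After k distinct floors have appeared, the next passenger gives a new one with probability (42-k)/42, so the expected wait for the (k+1)-th is 42/(42-k).
E[T] = 42/42 + 42/41 + 42/40 + ... + 42/2 + 42/1 = 42·H_{42}.
H_{42} = 4.32674, so E[T] = 181.72320.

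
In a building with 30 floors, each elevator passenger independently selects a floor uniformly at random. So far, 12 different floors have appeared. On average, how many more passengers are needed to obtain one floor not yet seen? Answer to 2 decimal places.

1.67

Each passenger yields a new floor with probability (30-12)/30 = 18/30, so the wait is geometric with mean 30/18.
E = 30/18 = 1.667.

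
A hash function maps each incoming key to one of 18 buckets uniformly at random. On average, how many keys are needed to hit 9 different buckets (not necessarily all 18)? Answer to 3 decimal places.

11.991

Going from k to k+1 distinct takes a geometric number of keys with mean 18/(18-k).
Sum over k = 0,...,8: E = 18/18 + 18/17 + 18/16 + ... + 18/11 + 18/10 = 11.9905.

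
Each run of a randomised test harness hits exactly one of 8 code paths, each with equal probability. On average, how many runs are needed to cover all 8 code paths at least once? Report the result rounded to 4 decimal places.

21.7429

After k distinct code paths have appeared, the next run gives a new one with probability (8-k)/8, so the expected wait for the (k+1)-th is 8/(8-k).
E[T] = 8/8 + 8/7 + 8/6 + ... + 8/2 + 8/1 = 8·H_{8}.
H_{8} = 2.71786, so E[T] = 21.74286.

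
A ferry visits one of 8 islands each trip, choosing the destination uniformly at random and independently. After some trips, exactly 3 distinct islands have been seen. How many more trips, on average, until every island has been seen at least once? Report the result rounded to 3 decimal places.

From k distinct to k+1 distinct takes on average 8/(8-k) trips.
Sum over k = 3,...,7: E = 8/5 + 8/4 + 8/3 + 8/2 + 8/1 = 18.2667.

18.267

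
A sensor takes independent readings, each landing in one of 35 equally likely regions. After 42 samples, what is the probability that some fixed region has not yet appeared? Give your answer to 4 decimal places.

0.2960

Each sample misses the fixed region with probability (35-1)/35 = 34/35, independently.
P(still missing after 42) = (34/35)^42 = 0.29598.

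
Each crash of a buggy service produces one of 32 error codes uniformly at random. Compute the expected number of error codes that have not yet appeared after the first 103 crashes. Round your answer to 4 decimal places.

For each error code, P(unseen after 103) = (31/32)^103 = 0.03800.
By linearity of expectation, E[unseen] = 32·(31/32)^103 = 1.21606.

1.2161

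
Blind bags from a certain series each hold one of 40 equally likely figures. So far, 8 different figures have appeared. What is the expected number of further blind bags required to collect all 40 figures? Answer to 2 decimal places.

The wait to go from k to k+1 distinct figures is geometric with mean 40/(40-k).
Sum over k = 8,...,39: E = 40/32 + 40/31 + 40/30 + ... + 40/2 + 40/1 = 162.340.

162.34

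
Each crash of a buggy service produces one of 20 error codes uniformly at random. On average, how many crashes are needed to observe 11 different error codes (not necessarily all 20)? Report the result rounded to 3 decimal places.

With k distinct error codes already seen, the next new one arrives after an expected 20/(20-k) crashes.
Sum over k = 0,...,10: E = 20/20 + 20/19 + 20/18 + ... + 20/11 + 20/10 = 15.3754.

15.375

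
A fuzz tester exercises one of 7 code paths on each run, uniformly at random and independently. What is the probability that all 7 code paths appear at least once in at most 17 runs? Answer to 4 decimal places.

0.5570

Let A_i be the event that code path i is missing after 17 runs. By inclusion–exclusion on the A_i,
P(all seen) = Σ_{j=0}^{7} (-1)^j C(7,j)((7-j)/7)^17
= 1.00000 - 0.50933 + 0.06887 - 0.00258 + 0.00002 - 0.00000 + 0.00000 - 0.00000
= 0.55697.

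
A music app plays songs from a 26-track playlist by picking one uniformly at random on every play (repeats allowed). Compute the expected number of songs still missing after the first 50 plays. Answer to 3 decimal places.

For each song, P(unseen after 50) = (25/26)^50 = 0.1407.
By linearity of expectation, E[unseen] = 26·(25/26)^50 = 3.6585.

3.659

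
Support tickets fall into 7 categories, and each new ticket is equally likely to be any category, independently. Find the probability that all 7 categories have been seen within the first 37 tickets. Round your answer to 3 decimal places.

By inclusion–exclusion over which categories are missing,
P(all seen) = Σ_{j=0}^{7} (-1)^j C(7,j)((7-j)/7)^37
= 1.0000 - 0.0233 + 0.0001 - 0.0000 + 0.0000 - 0.0000 + 0.0000 - 0.0000
= 0.9767.

0.977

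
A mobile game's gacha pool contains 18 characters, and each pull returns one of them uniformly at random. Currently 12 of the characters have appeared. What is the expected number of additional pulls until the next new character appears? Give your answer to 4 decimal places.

3.0000

The number of pulls until the next new character is geometric with success probability 6/18, so its mean is 18/6.
E = 18/6 = 3.00000.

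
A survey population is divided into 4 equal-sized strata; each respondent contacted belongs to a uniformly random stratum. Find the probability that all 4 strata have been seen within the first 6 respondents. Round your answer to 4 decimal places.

By inclusion–exclusion over which strata are missing,
P(all seen) = Σ_{j=0}^{4} (-1)^j C(4,j)((4-j)/4)^6
= 1.00000 - 0.71191 + 0.09375 - 0.00098 + 0.00000
= 0.38086.

0.3809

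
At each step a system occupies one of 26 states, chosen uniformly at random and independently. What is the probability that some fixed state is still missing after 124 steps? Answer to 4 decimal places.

Each step misses the fixed state with probability (26-1)/26 = 25/26, independently.
P(still missing after 124) = (25/26)^124 = 0.00772.

0.0077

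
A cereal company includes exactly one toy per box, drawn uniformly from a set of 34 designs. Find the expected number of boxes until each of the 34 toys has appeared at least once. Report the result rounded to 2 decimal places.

140.02

After k distinct toys have appeared, the next box gives a new one with probability (34-k)/34, so the expected wait for the (k+1)-th is 34/(34-k).
E[T] = 34/34 + 34/33 + 34/32 + ... + 34/2 + 34/1 = 34·H_{34}.
H_{34} = 4.118, so E[T] = 140.019.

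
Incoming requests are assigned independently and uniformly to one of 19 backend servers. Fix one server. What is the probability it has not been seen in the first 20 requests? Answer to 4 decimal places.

0.3391

Each request misses the fixed server with probability (19-1)/19 = 18/19, independently.
P(still missing after 20) = (18/19)^20 = 0.33914.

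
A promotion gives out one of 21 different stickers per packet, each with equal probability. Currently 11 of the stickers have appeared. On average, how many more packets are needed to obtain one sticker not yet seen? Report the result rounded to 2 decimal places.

2.10

Each packet yields a new sticker with probability (21-11)/21 = 10/21, so the wait is geometric with mean 21/10.
E = 21/10 = 2.100.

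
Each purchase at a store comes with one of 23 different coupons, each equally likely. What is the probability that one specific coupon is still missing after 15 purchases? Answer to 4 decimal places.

On each purchase the fixed coupon fails to appear with probability 22/23.
P(still missing after 15) = (22/23)^15 = 0.51336.

0.5134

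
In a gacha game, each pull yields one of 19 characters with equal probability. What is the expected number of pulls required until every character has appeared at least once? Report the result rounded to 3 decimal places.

Split into phases: going from k distinct to k+1 distinct takes on average 19/(19-k) pulls.
E[T] = 19/19 + 19/18 + 19/17 + ... + 19/2 + 19/1 = 19·H_{19}.
H_{19} = 3.5477, so E[T] = 67.4071.

67.407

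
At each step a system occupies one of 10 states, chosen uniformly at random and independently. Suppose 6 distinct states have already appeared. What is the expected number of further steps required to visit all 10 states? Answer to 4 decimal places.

From k distinct to k+1 distinct takes on average 10/(10-k) steps.
Sum over k = 6,...,9: E = 10/4 + 10/3 + 10/2 + 10/1 = 20.83333.

20.8333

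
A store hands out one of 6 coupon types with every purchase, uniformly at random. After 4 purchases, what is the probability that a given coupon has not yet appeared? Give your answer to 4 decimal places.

Each purchase misses the fixed coupon with probability (6-1)/6 = 5/6, independently.
P(still missing after 4) = (5/6)^4 = 0.48225.

0.4823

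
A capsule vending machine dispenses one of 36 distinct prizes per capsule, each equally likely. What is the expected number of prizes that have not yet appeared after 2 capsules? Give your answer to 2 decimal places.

For each prize, P(unseen after 2) = (35/36)^2 = 0.945.
By linearity of expectation, E[unseen] = 36·(35/36)^2 = 34.028.

34.03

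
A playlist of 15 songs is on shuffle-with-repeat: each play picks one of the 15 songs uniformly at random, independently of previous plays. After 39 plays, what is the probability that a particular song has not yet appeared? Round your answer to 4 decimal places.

0.0678

Each play misses the fixed song with probability (15-1)/15 = 14/15, independently.
P(still missing after 39) = (14/15)^39 = 0.06783.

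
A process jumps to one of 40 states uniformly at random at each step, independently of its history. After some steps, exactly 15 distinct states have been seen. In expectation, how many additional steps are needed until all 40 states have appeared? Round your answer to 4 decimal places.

The wait to go from k to k+1 distinct states is geometric with mean 40/(40-k).
Sum over k = 15,...,39: E = 40/25 + 40/24 + 40/23 + ... + 40/2 + 40/1 = 152.63833.

152.6383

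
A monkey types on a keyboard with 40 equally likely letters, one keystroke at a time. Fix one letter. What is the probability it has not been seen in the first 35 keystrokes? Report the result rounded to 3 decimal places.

0.412

On each keystroke the fixed letter fails to appear with probability 39/40.
P(still missing after 35) = (39/40)^35 = 0.4123.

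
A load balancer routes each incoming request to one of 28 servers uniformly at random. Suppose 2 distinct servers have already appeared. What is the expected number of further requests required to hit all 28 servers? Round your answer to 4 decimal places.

107.9238

With k distinct servers already seen, the next new one takes an expected 28/(28-k) requests.
Sum over k = 2,...,27: E = 28/26 + 28/25 + 28/24 + ... + 28/2 + 28/1 = 107.92375.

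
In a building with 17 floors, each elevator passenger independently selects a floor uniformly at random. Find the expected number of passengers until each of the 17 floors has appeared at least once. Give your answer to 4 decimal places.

Split into phases: going from k distinct to k+1 distinct takes on average 17/(17-k) passengers.
E[T] = 17/17 + 17/16 + 17/15 + ... + 17/2 + 17/1 = 17·H_{17}.
H_{17} = 3.43955, so E[T] = 58.47239.

58.4724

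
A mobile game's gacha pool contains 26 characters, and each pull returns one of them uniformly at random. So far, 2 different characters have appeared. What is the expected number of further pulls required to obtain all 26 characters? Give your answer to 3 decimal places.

From k distinct to k+1 distinct takes on average 26/(26-k) pulls.
Sum over k = 2,...,25: E = 26/24 + 26/23 + 26/22 + ... + 26/2 + 26/1 = 98.1749.

98.175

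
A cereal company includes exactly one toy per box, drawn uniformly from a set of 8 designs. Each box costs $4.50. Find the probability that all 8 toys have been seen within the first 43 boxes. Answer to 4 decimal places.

By inclusion–exclusion over which toys are missing,
P(all seen) = Σ_{j=0}^{8} (-1)^j C(8,j)((8-j)/8)^43
= 1.00000 - 0.02567 + 0.00012 - 0.00000 + 0.00000 - 0.00000 + 0.00000 - 0.00000 + 0.00000
= 0.97445.

0.9744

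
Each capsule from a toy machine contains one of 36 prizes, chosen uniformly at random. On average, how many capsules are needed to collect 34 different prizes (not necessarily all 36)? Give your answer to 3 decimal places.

96.284

Going from k to k+1 distinct takes a geometric number of capsules with mean 36/(36-k).
Sum over k = 0,...,33: E = 36/36 + 36/35 + 36/34 + ... + 36/4 + 36/3 = 96.2841.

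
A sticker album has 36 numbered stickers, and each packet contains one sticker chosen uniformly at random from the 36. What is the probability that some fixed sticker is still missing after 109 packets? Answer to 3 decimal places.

0.046

On each packet the fixed sticker fails to appear with probability 35/36.
P(still missing after 109) = (35/36)^109 = 0.0464.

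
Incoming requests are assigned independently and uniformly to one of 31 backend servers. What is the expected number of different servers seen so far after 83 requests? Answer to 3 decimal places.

28.961

For each server, P(seen in 83 requests) = 1 - (30/31)^83 = 0.9342.
By linearity of expectation, E[distinct seen] = 31·(1 - (30/31)^83) = 28.9611.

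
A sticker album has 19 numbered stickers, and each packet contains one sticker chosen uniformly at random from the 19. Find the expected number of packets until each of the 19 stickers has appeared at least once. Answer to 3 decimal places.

After k distinct stickers have appeared, the next packet gives a new one with probability (19-k)/19, so the expected wait for the (k+1)-th is 19/(19-k).
E[T] = 19/19 + 19/18 + 19/17 + ... + 19/2 + 19/1 = 19·H_{19}.
H_{19} = 3.5477, so E[T] = 67.4071.

67.407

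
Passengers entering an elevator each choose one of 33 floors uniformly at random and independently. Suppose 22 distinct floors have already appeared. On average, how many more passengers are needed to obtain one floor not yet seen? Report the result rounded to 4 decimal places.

Each passenger yields a new floor with probability (33-22)/33 = 11/33, so the wait is geometric with mean 33/11.
E = 33/11 = 3.00000.

3.0000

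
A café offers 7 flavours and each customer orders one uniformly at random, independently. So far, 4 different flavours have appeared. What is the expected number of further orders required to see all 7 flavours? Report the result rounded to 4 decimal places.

From k distinct to k+1 distinct takes on average 7/(7-k) orders.
Sum over k = 4,...,6: E = 7/3 + 7/2 + 7/1 = 12.83333.

12.8333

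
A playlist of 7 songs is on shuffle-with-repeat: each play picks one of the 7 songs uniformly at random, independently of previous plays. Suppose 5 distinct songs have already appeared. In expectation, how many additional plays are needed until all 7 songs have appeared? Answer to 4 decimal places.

10.5000

With k distinct songs already seen, the next new one takes an expected 7/(7-k) plays.
Sum over k = 5,...,6: E = 7/2 + 7/1 = 10.50000.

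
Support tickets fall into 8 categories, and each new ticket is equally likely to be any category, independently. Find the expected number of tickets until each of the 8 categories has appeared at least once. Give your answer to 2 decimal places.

21.74

The wait to go from k to k+1 distinct categories is geometric with mean 8/(8-k).
E[T] = 8/8 + 8/7 + 8/6 + ... + 8/2 + 8/1 = 8·H_{8}.
H_{8} = 2.718, so E[T] = 21.743.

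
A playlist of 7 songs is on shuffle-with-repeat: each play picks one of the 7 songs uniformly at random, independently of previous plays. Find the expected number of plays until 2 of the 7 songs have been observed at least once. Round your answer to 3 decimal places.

Going from k to k+1 distinct takes a geometric number of plays with mean 7/(7-k).
Sum over k = 0,...,1: E = 7/7 + 7/6 = 2.1667.

2.167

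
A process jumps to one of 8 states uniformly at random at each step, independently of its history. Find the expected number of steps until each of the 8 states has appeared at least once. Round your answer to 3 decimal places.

21.743

Split into phases: going from k distinct to k+1 distinct takes on average 8/(8-k) steps.
E[T] = 8/8 + 8/7 + 8/6 + ... + 8/2 + 8/1 = 8·H_{8}.
H_{8} = 2.7179, so E[T] = 21.7429.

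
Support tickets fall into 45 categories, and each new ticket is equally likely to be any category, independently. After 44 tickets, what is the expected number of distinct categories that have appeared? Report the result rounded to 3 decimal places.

28.259

For each category, P(seen in 44 tickets) = 1 - (44/45)^44 = 0.6280.
By linearity of expectation, E[distinct seen] = 45·(1 - (44/45)^44) = 28.2591.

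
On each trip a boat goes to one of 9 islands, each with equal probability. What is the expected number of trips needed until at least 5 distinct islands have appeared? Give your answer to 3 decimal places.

With k distinct islands already seen, the next new one arrives after an expected 9/(9-k) trips.
Sum over k = 0,...,4: E = 9/9 + 9/8 + 9/7 + 9/6 + 9/5 = 6.7107.

6.711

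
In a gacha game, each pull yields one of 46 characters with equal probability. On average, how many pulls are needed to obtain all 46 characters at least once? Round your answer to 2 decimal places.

203.17

The wait to go from k to k+1 distinct characters is geometric with mean 46/(46-k).
E[T] = 46/46 + 46/45 + 46/44 + ... + 46/2 + 46/1 = 46·H_{46}.
H_{46} = 4.417, so E[T] = 203.168.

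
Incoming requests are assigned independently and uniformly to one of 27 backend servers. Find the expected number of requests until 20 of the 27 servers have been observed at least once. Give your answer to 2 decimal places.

With k distinct servers already seen, the next new one arrives after an expected 27/(27-k) requests.
Sum over k = 0,...,19: E = 27/27 + 27/26 + 27/25 + ... + 27/9 + 27/8 = 35.062.

35.06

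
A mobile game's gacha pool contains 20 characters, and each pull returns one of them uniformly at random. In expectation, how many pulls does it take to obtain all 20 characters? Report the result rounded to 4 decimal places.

71.9548

Split into phases: going from k distinct to k+1 distinct takes on average 20/(20-k) pulls.
E[T] = 20/20 + 20/19 + 20/18 + ... + 20/2 + 20/1 = 20·H_{20}.
H_{20} = 3.59774, so E[T] = 71.95479.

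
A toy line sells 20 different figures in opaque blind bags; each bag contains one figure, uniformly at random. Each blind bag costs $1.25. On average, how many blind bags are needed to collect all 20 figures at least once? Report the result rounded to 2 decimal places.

71.95

After k distinct figures have appeared, the next blind bag gives a new one with probability (20-k)/20, so the expected wait for the (k+1)-th is 20/(20-k).
E[T] = 20/20 + 20/19 + 20/18 + ... + 20/2 + 20/1 = 20·H_{20}.
H_{20} = 3.598, so E[T] = 71.955.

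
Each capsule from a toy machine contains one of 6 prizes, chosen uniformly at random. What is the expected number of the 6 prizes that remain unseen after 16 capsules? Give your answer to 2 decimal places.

For each prize, P(unseen after 16) = (5/6)^16 = 0.054.
By linearity of expectation, E[unseen] = 6·(5/6)^16 = 0.325.

0.32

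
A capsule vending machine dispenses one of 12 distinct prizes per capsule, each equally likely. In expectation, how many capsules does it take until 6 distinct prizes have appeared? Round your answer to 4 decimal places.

7.8385

With k distinct prizes already seen, the next new one arrives after an expected 12/(12-k) capsules.
Sum over k = 0,...,5: E = 12/12 + 12/11 + 12/10 + 12/9 + 12/8 + 12/7 = 7.83853.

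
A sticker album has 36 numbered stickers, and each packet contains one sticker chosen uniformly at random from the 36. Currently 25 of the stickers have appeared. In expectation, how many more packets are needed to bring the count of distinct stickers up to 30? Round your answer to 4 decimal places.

The wait to go from k to k+1 distinct stickers is geometric with mean 36/(36-k).
Sum over k = 25,...,29: E = 36/11 + 36/10 + 36/9 + 36/8 + 36/7 = 20.51558.

20.5156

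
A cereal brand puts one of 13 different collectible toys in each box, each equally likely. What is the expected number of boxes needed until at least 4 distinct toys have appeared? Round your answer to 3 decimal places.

4.565

Going from k to k+1 distinct takes a geometric number of boxes with mean 13/(13-k).
Sum over k = 0,...,3: E = 13/13 + 13/12 + 13/11 + 13/10 = 4.5652.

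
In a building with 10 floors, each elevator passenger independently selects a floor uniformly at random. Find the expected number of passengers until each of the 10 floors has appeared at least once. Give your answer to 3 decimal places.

29.290

After k distinct floors have appeared, the next passenger gives a new one with probability (10-k)/10, so the expected wait for the (k+1)-th is 10/(10-k).
E[T] = 10/10 + 10/9 + 10/8 + ... + 10/2 + 10/1 = 10·H_{10}.
H_{10} = 2.9290, so E[T] = 29.2897.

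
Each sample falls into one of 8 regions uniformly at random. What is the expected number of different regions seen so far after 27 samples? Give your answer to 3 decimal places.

7.783

For each region, P(seen in 27 samples) = 1 - (7/8)^27 = 0.9728.
By linearity of expectation, E[distinct seen] = 8·(1 - (7/8)^27) = 7.7826.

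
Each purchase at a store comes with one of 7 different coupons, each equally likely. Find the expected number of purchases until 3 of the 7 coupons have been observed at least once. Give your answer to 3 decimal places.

With k distinct coupons already seen, the next new one arrives after an expected 7/(7-k) purchases.
Sum over k = 0,...,2: E = 7/7 + 7/6 + 7/5 = 3.5667.

3.567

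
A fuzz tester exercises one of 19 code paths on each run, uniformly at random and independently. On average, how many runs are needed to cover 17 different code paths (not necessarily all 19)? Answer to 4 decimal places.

38.9071

With k distinct code paths already seen, the next new one arrives after an expected 19/(19-k) runs.
Sum over k = 0,...,16: E = 19/19 + 19/18 + 19/17 + ... + 19/4 + 19/3 = 38.90705.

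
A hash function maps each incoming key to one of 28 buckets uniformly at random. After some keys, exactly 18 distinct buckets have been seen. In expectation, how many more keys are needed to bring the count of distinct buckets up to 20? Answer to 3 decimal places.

5.911

From k distinct to k+1 distinct takes on average 28/(28-k) keys.
Sum over k = 18,...,19: E = 28/10 + 28/9 = 5.9111.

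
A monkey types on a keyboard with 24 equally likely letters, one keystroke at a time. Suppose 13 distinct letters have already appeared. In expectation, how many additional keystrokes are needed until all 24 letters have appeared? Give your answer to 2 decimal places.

72.48

The wait to go from k to k+1 distinct letters is geometric with mean 24/(24-k).
Sum over k = 13,...,23: E = 24/11 + 24/10 + 24/9 + ... + 24/2 + 24/1 = 72.477.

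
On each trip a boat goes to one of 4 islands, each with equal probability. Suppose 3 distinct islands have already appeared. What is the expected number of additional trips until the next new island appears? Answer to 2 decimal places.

The number of trips until the next new island is geometric with success probability 1/4, so its mean is 4/1.
E = 4/1 = 4.000.

4.00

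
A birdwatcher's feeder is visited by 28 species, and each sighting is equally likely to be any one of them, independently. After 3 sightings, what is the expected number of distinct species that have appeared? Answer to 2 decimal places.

For each species, P(seen in 3 sightings) = 1 - (27/28)^3 = 0.103.
By linearity of expectation, E[distinct seen] = 28·(1 - (27/28)^3) = 2.894.

2.89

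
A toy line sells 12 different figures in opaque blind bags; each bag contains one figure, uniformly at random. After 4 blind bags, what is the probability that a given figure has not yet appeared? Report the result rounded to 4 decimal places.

0.7061

Each blind bag misses the fixed figure with probability (12-1)/12 = 11/12, independently.
P(still missing after 4) = (11/12)^4 = 0.70607.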